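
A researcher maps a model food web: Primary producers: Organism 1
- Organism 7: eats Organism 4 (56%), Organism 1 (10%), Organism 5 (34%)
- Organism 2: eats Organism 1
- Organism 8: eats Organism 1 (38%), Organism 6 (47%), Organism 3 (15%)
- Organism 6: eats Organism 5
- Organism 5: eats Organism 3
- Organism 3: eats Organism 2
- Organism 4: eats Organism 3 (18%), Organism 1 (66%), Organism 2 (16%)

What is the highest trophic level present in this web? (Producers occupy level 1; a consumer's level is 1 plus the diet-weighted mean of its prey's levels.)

5

Organism 2: 1 + 1 = 2
Organism 3: 1 + 2 = 3
Organism 4: 1 + (0.18×3 + 0.66×1 + 0.16×2) = 2.52
Organism 5: 1 + 3 = 4
Organism 6: 1 + 4 = 5
Organism 7: 1 + (0.56×2.52 + 0.1×1 + 0.34×4) = 3.8712
Organism 8: 1 + (0.38×1 + 0.47×5 + 0.15×3) = 4.18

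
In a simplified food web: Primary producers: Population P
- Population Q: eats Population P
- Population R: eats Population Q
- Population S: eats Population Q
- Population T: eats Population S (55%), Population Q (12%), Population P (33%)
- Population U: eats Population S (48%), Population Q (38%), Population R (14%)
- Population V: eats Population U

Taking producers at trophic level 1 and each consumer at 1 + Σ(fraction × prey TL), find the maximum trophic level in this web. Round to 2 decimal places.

Population Q: 1 + 1 = 2
Population R: 1 + 2 = 3
Population S: 1 + 2 = 3
Population T: 1 + (0.55×3 + 0.12×2 + 0.33×1) = 3.22
Population U: 1 + (0.48×3 + 0.38×2 + 0.14×3) = 3.62
Population V: 1 + 3.62 = 4.62

4.62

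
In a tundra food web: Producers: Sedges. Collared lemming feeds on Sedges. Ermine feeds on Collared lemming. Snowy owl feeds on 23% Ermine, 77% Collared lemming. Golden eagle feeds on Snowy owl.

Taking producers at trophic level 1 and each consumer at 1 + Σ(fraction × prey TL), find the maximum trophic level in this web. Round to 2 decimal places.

4.23

Collared lemming: 1 + 1 = 2
Ermine: 1 + 2 = 3
Snowy owl: 1 + (0.23×3 + 0.77×2) = 3.23
Golden eagle: 1 + 3.23 = 4.23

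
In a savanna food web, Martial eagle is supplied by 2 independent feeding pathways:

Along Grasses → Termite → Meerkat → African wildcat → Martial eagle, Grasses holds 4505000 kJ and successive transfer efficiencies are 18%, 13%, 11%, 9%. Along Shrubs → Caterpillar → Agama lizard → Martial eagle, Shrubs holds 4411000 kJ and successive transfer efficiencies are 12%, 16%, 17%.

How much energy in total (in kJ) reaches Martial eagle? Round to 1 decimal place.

Via Grasses: 4505000 × 0.18 × 0.13 × 0.11 × 0.09 = 1043.6283 kJ
Via Shrubs: 4411000 × 0.12 × 0.16 × 0.17 = 14397.504 kJ
Total at Martial eagle: 1043.6283 + 14397.504 = 15441.1323 kJ

15441.1 kJ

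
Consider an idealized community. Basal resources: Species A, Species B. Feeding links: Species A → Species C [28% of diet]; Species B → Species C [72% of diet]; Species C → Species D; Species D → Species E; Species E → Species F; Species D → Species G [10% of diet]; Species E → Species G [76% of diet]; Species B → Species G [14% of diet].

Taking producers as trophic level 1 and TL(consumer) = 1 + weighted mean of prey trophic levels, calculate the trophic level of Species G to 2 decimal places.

4.48

Species C: 1 + (0.28×1 + 0.72×1) = 2
Species D: 1 + 2 = 3
Species E: 1 + 3 = 4
Species F: 1 + 4 = 5
Species G: 1 + (0.1×3 + 0.76×4 + 0.14×1) = 4.48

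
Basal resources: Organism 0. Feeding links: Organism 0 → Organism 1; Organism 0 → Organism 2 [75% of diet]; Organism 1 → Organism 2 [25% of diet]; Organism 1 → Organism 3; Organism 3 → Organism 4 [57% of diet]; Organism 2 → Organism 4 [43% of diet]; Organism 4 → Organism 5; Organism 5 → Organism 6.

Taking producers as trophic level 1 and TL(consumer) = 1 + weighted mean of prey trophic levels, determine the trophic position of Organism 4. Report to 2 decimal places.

3.68

Organism 1: 1 + 1 = 2
Organism 2: 1 + (0.75×1 + 0.25×2) = 2.25
Organism 3: 1 + 2 = 3
Organism 4: 1 + (0.57×3 + 0.43×2.25) = 3.6775
Organism 5: 1 + 3.6775 = 4.6775
Organism 6: 1 + 4.6775 = 5.6775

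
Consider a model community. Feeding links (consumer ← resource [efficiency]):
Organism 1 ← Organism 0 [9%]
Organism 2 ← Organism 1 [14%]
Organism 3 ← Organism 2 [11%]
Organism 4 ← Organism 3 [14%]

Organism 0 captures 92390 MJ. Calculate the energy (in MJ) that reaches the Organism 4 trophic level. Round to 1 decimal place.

Organism 1: 92390 × 0.09 = 8315.1 MJ
Organism 2: 8315.1 × 0.14 = 1164.114 MJ
Organism 3: 1164.114 × 0.11 = 128.05254 MJ
Organism 4: 128.05254 × 0.14 = 17.9273556 MJ

17.9 MJ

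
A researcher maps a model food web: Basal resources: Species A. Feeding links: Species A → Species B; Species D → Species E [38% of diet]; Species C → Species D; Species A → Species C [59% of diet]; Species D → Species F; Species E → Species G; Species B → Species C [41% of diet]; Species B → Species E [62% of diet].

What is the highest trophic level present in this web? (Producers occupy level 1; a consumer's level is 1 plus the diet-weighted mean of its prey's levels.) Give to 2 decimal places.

Species B: 1 + 1 = 2
Species C: 1 + (0.41×2 + 0.59×1) = 2.41
Species D: 1 + 2.41 = 3.41
Species E: 1 + (0.38×3.41 + 0.62×2) = 3.5358
Species F: 1 + 3.41 = 4.41
Species G: 1 + 3.5358 = 4.5358

4.54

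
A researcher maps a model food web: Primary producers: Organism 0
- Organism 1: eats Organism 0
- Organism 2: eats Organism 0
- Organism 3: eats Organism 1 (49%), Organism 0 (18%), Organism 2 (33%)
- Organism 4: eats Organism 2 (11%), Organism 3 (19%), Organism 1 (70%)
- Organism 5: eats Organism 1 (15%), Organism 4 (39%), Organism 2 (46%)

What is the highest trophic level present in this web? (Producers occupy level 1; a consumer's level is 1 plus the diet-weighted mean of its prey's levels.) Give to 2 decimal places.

Organism 1: 1 + 1 = 2
Organism 2: 1 + 1 = 2
Organism 3: 1 + (0.49×2 + 0.18×1 + 0.33×2) = 2.82
Organism 4: 1 + (0.11×2 + 0.19×2.82 + 0.7×2) = 3.1558
Organism 5: 1 + (0.15×2 + 0.39×3.1558 + 0.46×2) = 3.450762

3.45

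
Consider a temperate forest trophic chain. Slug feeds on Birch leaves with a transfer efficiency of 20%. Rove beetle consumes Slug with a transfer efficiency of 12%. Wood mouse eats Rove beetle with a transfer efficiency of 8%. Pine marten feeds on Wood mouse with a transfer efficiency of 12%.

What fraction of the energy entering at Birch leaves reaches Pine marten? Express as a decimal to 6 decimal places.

Product of link efficiencies: 0.2 × 0.12 × 0.08 × 0.12 = 0.0002304

0.000230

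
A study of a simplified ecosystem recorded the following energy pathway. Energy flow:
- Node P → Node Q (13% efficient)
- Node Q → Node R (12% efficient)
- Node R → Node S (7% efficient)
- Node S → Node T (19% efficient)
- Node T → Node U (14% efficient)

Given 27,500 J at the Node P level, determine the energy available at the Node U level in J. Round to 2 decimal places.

Node Q: 27500 × 0.13 = 3575 J
Node R: 3575 × 0.12 = 429 J
Node S: 429 × 0.07 = 30.03 J
Node T: 30.03 × 0.19 = 5.7057 J
Node U: 5.7057 × 0.14 = 0.798798 J

0.80 J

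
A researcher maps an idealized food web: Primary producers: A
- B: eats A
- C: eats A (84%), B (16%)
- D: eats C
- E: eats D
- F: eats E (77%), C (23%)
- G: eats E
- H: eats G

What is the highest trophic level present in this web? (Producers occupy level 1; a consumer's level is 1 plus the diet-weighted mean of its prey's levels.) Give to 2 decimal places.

6.16

B: 1 + 1 = 2
C: 1 + (0.84×1 + 0.16×2) = 2.16
D: 1 + 2.16 = 3.16
E: 1 + 3.16 = 4.16
F: 1 + (0.77×4.16 + 0.23×2.16) = 4.7
G: 1 + 4.16 = 5.16
H: 1 + 5.16 = 6.16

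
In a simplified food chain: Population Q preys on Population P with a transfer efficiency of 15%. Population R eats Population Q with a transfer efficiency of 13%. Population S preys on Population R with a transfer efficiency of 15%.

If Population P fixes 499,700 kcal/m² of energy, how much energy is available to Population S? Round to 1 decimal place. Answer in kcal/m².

1461.6 kcal/m²

Population Q: 499700 × 0.15 = 74955 kcal/m²
Population R: 74955 × 0.13 = 9744.15 kcal/m²
Population S: 9744.15 × 0.15 = 1461.6225 kcal/m²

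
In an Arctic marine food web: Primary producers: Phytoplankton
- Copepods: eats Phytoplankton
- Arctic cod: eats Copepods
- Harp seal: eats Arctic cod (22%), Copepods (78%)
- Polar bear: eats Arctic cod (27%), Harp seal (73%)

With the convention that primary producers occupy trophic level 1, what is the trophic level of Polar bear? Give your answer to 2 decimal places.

Copepods: 1 + 1 = 2
Arctic cod: 1 + 2 = 3
Harp seal: 1 + (0.22×3 + 0.78×2) = 3.22
Polar bear: 1 + (0.27×3 + 0.73×3.22) = 4.1606

4.16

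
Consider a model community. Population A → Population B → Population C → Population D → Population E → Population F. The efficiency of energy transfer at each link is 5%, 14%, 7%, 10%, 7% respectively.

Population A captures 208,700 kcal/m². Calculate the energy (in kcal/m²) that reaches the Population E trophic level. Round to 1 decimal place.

Population B: 208700 × 0.05 = 10435 kcal/m²
Population C: 10435 × 0.14 = 1460.9 kcal/m²
Population D: 1460.9 × 0.07 = 102.263 kcal/m²
Population E: 102.263 × 0.1 = 10.2263 kcal/m²

10.2 kcal/m²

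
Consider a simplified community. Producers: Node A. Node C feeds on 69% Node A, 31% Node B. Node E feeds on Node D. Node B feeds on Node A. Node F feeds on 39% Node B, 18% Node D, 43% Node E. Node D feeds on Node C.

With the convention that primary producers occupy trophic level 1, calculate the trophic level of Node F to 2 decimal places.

4.23

Node B: 1 + 1 = 2
Node C: 1 + (0.69×1 + 0.31×2) = 2.31
Node D: 1 + 2.31 = 3.31
Node E: 1 + 3.31 = 4.31
Node F: 1 + (0.39×2 + 0.18×3.31 + 0.43×4.31) = 4.2291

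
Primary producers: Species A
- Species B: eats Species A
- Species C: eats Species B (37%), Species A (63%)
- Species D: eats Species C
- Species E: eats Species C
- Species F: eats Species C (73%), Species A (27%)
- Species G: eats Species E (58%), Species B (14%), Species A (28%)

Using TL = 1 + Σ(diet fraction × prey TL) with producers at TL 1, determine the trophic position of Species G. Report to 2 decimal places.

3.51

Species B: 1 + 1 = 2
Species C: 1 + (0.37×2 + 0.63×1) = 2.37
Species D: 1 + 2.37 = 3.37
Species E: 1 + 2.37 = 3.37
Species F: 1 + (0.73×2.37 + 0.27×1) = 3.0001
Species G: 1 + (0.58×3.37 + 0.14×2 + 0.28×1) = 3.5146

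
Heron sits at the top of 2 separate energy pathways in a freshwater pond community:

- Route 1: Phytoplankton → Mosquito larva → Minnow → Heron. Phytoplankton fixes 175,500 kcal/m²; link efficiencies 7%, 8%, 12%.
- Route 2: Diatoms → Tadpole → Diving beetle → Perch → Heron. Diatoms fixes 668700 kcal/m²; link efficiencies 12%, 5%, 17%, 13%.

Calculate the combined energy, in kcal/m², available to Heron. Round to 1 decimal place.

Route 1: 175500 × 0.07 × 0.08 × 0.12 = 117.936 kcal/m²
Route 2: 668700 × 0.12 × 0.05 × 0.17 × 0.13 = 88.66962 kcal/m²
Total at Heron: 117.936 + 88.66962 = 206.60562 kcal/m²

206.6 kcal/m²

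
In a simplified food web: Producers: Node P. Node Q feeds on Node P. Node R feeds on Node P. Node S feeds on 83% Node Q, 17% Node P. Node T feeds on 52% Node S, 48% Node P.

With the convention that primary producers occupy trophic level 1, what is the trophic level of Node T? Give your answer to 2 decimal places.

2.95

Node Q: 1 + 1 = 2
Node R: 1 + 1 = 2
Node S: 1 + (0.83×2 + 0.17×1) = 2.83
Node T: 1 + (0.52×2.83 + 0.48×1) = 2.9516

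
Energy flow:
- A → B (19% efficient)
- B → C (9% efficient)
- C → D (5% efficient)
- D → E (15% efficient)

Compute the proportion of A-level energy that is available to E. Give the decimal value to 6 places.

0.000128

Product of link efficiencies: 0.19 × 0.09 × 0.05 × 0.15 = 0.00012825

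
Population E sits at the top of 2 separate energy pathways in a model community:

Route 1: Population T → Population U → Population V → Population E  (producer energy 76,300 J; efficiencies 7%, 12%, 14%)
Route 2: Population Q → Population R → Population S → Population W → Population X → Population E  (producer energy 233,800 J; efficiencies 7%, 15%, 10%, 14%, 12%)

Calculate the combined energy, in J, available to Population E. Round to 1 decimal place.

Route 1: 76300 × 0.07 × 0.12 × 0.14 = 89.7288 J
Route 2: 233800 × 0.07 × 0.15 × 0.1 × 0.14 × 0.12 = 4.124232 J
Total at Population E: 89.7288 + 4.124232 = 93.853032 J

93.9 J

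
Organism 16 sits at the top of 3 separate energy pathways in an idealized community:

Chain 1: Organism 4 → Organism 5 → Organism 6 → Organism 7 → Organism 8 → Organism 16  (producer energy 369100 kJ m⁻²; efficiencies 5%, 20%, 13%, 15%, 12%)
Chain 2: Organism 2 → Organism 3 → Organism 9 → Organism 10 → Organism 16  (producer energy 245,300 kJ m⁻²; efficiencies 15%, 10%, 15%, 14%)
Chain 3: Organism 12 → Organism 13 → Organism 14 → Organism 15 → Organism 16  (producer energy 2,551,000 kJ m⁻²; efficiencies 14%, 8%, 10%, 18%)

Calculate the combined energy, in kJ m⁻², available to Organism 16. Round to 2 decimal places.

Chain 1: 369100 × 0.05 × 0.2 × 0.13 × 0.15 × 0.12 = 8.63694 kJ m⁻²
Chain 2: 245300 × 0.15 × 0.1 × 0.15 × 0.14 = 77.2695 kJ m⁻²
Chain 3: 2551000 × 0.14 × 0.08 × 0.1 × 0.18 = 514.2816 kJ m⁻²
Total at Organism 16: 8.63694 + 77.2695 + 514.2816 = 600.18804 kJ m⁻²

600.19 kJ m⁻²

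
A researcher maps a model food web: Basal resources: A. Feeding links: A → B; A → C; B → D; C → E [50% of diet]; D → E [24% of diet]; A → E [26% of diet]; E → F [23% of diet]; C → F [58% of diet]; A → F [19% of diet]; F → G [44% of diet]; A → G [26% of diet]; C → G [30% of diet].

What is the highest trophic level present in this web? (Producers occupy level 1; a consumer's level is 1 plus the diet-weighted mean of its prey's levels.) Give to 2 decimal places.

B: 1 + 1 = 2
C: 1 + 1 = 2
D: 1 + 2 = 3
E: 1 + (0.5×2 + 0.24×3 + 0.26×1) = 2.98
F: 1 + (0.23×2.98 + 0.58×2 + 0.19×1) = 3.0354
G: 1 + (0.44×3.0354 + 0.26×1 + 0.3×2) = 3.195576

3.20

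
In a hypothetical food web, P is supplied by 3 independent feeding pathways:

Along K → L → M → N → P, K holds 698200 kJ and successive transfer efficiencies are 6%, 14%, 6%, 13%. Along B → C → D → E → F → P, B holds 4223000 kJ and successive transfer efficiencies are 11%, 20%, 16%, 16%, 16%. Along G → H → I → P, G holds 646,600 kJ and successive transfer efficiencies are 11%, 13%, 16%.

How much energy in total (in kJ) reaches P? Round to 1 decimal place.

Via K: 698200 × 0.06 × 0.14 × 0.06 × 0.13 = 45.746064 kJ
Via B: 4223000 × 0.11 × 0.2 × 0.16 × 0.16 × 0.16 = 380.542976 kJ
Via G: 646600 × 0.11 × 0.13 × 0.16 = 1479.4208 kJ
Total at P: 45.746064 + 380.542976 + 1479.4208 = 1905.70984 kJ

1905.7 kJ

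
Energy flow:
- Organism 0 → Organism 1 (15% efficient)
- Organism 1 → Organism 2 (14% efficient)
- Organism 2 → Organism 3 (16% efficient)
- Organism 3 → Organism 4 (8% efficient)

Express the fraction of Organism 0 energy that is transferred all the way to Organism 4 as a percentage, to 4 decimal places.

0.0269%

Product of link efficiencies: 0.15 × 0.14 × 0.16 × 0.08 = 0.0002688
As a percentage: 0.0002688 × 100 = 0.0269%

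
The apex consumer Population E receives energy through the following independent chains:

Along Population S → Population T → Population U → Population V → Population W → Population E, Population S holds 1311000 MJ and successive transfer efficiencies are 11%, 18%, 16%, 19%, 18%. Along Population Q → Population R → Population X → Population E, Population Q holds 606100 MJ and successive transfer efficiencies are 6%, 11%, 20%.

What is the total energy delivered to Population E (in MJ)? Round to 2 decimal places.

Via Population S: 1311000 × 0.11 × 0.18 × 0.16 × 0.19 × 0.18 = 142.0410816 MJ
Via Population Q: 606100 × 0.06 × 0.11 × 0.2 = 800.052 MJ
Total at Population E: 142.0410816 + 800.052 = 942.0930816 MJ

942.09 MJ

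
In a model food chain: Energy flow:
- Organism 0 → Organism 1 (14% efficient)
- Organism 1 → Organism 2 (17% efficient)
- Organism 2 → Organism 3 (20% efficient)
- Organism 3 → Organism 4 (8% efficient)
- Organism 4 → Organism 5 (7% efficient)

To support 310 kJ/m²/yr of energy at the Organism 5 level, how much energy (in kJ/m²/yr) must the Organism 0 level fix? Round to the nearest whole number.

Cumulative transfer efficiency: 0.14 × 0.17 × 0.2 × 0.08 × 0.07 = 0.000026656
Organism 0 energy = 310 / 0.000026656 = 11629652 kJ/m²/yr

11629652 kJ/m²/yr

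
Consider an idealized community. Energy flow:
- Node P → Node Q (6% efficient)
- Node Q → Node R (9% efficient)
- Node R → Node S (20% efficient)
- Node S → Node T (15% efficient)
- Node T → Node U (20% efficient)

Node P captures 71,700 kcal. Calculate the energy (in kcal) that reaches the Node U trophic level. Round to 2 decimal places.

Node Q: 71700 × 0.06 = 4302 kcal
Node R: 4302 × 0.09 = 387.18 kcal
Node S: 387.18 × 0.2 = 77.436 kcal
Node T: 77.436 × 0.15 = 11.6154 kcal
Node U: 11.6154 × 0.2 = 2.32308 kcal

2.32 kcal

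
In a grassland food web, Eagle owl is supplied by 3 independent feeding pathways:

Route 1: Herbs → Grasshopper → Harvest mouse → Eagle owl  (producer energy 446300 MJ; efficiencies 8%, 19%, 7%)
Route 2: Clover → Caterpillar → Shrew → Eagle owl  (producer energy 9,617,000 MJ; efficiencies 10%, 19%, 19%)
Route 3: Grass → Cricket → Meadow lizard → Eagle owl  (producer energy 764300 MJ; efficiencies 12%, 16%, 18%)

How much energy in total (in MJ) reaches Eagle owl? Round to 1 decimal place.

Route 1: 446300 × 0.08 × 0.19 × 0.07 = 474.8632 MJ
Route 2: 9617000 × 0.1 × 0.19 × 0.19 = 34717.37 MJ
Route 3: 764300 × 0.12 × 0.16 × 0.18 = 2641.4208 MJ
Total at Eagle owl: 474.8632 + 34717.37 + 2641.4208 = 37833.654 MJ

37833.7 MJ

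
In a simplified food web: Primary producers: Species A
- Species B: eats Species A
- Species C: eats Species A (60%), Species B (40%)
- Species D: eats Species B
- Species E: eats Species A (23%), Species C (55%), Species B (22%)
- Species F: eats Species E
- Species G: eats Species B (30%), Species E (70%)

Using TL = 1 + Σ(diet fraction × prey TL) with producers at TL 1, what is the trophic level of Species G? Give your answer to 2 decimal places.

3.69

Species B: 1 + 1 = 2
Species C: 1 + (0.6×1 + 0.4×2) = 2.4
Species D: 1 + 2 = 3
Species E: 1 + (0.23×1 + 0.55×2.4 + 0.22×2) = 2.99
Species F: 1 + 2.99 = 3.99
Species G: 1 + (0.3×2 + 0.7×2.99) = 3.693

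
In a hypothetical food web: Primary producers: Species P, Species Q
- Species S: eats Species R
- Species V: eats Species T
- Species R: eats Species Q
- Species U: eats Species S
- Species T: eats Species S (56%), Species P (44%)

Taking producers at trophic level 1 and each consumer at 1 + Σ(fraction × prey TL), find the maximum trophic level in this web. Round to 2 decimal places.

4.12

Species R: 1 + 1 = 2
Species S: 1 + 2 = 3
Species T: 1 + (0.56×3 + 0.44×1) = 3.12
Species U: 1 + 3 = 4
Species V: 1 + 3.12 = 4.12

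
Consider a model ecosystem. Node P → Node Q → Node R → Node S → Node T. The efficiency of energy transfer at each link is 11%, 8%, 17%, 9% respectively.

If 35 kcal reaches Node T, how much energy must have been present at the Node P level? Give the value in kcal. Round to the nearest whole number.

259952 kcal

Cumulative transfer efficiency: 0.11 × 0.08 × 0.17 × 0.09 = 0.00013464
Node P energy = 35 / 0.00013464 = 259952 kcal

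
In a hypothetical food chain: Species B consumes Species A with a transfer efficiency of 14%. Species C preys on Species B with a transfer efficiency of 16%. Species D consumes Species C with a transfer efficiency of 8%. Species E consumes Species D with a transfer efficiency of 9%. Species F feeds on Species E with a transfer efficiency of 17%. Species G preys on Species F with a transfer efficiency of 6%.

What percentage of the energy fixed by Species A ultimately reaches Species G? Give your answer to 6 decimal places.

Product of link efficiencies: 0.14 × 0.16 × 0.08 × 0.09 × 0.17 × 0.06 = 0.000001645056
As a percentage: 0.000001645056 × 100 = 0.000165%

0.000165%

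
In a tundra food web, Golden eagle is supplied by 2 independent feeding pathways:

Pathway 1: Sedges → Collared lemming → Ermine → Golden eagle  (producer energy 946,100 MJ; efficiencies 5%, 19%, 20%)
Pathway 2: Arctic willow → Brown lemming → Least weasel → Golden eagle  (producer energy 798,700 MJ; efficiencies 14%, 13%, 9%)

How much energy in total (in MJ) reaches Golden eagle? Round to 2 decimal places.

Pathway 1: 946100 × 0.05 × 0.19 × 0.2 = 1797.59 MJ
Pathway 2: 798700 × 0.14 × 0.13 × 0.09 = 1308.2706 MJ
Total at Golden eagle: 1797.59 + 1308.2706 = 3105.8606 MJ

3105.86 MJ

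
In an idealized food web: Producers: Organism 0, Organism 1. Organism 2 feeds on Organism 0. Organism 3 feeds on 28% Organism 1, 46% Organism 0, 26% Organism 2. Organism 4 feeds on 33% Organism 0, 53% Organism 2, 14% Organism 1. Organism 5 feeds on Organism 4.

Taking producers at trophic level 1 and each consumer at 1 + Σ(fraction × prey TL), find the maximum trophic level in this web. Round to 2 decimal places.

Organism 2: 1 + 1 = 2
Organism 3: 1 + (0.28×1 + 0.46×1 + 0.26×2) = 2.26
Organism 4: 1 + (0.33×1 + 0.53×2 + 0.14×1) = 2.53
Organism 5: 1 + 2.53 = 3.53

3.53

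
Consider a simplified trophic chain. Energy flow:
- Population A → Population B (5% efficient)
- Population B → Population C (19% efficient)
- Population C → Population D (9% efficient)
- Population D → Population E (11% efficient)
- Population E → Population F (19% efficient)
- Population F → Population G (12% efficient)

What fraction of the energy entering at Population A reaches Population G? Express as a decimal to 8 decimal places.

0.00000214

Product of link efficiencies: 0.05 × 0.19 × 0.09 × 0.11 × 0.19 × 0.12 = 0.00000214434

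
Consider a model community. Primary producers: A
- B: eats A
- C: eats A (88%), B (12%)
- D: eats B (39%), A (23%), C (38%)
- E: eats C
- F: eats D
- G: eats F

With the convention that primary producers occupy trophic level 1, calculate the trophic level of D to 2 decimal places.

2.82

B: 1 + 1 = 2
C: 1 + (0.88×1 + 0.12×2) = 2.12
D: 1 + (0.39×2 + 0.23×1 + 0.38×2.12) = 2.8156
E: 1 + 2.12 = 3.12
F: 1 + 2.8156 = 3.8156
G: 1 + 3.8156 = 4.8156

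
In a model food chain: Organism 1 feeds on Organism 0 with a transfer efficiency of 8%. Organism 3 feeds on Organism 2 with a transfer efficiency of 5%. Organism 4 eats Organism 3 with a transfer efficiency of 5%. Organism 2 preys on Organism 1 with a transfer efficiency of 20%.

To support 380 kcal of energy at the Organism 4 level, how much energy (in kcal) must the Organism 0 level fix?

Cumulative transfer efficiency: 0.08 × 0.2 × 0.05 × 0.05 = 0.00004
Organism 0 energy = 380 / 0.00004 = 9500000 kcal

9500000 kcal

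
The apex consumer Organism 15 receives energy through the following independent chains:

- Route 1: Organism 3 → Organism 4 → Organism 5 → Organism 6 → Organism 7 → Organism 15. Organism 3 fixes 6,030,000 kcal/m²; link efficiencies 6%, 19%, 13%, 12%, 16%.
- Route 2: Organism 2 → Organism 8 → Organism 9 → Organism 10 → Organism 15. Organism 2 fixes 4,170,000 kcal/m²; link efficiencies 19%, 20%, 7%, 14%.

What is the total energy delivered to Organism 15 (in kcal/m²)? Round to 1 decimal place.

1724.5 kcal/m²

Route 1: 6030000 × 0.06 × 0.19 × 0.13 × 0.12 × 0.16 = 171.580032 kcal/m²
Route 2: 4170000 × 0.19 × 0.2 × 0.07 × 0.14 = 1552.908 kcal/m²
Total at Organism 15: 171.580032 + 1552.908 = 1724.488032 kcal/m²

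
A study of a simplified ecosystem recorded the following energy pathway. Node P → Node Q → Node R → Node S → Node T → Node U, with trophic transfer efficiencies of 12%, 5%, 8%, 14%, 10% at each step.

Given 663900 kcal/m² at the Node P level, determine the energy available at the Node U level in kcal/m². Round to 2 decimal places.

Node Q: 663900 × 0.12 = 79668 kcal/m²
Node R: 79668 × 0.05 = 3983.4 kcal/m²
Node S: 3983.4 × 0.08 = 318.672 kcal/m²
Node T: 318.672 × 0.14 = 44.61408 kcal/m²
Node U: 44.61408 × 0.1 = 4.461408 kcal/m²

4.46 kcal/m²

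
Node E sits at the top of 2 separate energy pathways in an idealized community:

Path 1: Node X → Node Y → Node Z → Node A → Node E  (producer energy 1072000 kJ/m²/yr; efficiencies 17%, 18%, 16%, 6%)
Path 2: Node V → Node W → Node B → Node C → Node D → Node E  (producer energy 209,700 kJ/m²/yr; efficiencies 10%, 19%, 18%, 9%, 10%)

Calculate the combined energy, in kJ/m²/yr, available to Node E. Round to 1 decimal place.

321.4 kJ/m²/yr

Path 1: 1072000 × 0.17 × 0.18 × 0.16 × 0.06 = 314.91072 kJ/m²/yr
Path 2: 209700 × 0.1 × 0.19 × 0.18 × 0.09 × 0.1 = 6.454566 kJ/m²/yr
Total at Node E: 314.91072 + 6.454566 = 321.365286 kJ/m²/yr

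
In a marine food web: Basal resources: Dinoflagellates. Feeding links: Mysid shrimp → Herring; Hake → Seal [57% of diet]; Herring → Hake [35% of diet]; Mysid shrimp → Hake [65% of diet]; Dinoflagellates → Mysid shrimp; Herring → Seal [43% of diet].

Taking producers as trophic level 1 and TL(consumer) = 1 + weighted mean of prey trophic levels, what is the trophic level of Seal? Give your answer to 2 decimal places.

Mysid shrimp: 1 + 1 = 2
Herring: 1 + 2 = 3
Hake: 1 + (0.35×3 + 0.65×2) = 3.35
Seal: 1 + (0.57×3.35 + 0.43×3) = 4.1995

4.20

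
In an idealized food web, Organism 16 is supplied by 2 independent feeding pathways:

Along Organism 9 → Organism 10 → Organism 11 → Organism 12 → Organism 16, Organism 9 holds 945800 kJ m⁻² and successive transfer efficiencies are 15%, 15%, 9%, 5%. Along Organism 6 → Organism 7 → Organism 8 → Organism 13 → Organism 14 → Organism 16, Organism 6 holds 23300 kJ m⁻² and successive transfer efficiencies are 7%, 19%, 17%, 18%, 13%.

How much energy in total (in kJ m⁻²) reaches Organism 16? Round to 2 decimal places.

96.99 kJ m⁻²

Via Organism 9: 945800 × 0.15 × 0.15 × 0.09 × 0.05 = 95.76225 kJ m⁻²
Via Organism 6: 23300 × 0.07 × 0.19 × 0.17 × 0.18 × 0.13 = 1.23274242 kJ m⁻²
Total at Organism 16: 95.76225 + 1.23274242 = 96.99499242 kJ m⁻²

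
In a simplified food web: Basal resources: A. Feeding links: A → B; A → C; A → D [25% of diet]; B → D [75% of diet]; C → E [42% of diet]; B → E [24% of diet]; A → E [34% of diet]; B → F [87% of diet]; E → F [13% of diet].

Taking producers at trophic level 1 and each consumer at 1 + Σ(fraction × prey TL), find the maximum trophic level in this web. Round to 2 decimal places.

3.09

B: 1 + 1 = 2
C: 1 + 1 = 2
D: 1 + (0.25×1 + 0.75×2) = 2.75
E: 1 + (0.42×2 + 0.24×2 + 0.34×1) = 2.66
F: 1 + (0.87×2 + 0.13×2.66) = 3.0858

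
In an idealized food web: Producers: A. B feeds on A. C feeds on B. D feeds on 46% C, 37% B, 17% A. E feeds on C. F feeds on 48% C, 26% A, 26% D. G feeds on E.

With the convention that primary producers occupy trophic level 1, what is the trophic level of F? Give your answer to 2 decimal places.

3.56

B: 1 + 1 = 2
C: 1 + 2 = 3
D: 1 + (0.46×3 + 0.37×2 + 0.17×1) = 3.29
E: 1 + 3 = 4
F: 1 + (0.48×3 + 0.26×1 + 0.26×3.29) = 3.5554
G: 1 + 4 = 5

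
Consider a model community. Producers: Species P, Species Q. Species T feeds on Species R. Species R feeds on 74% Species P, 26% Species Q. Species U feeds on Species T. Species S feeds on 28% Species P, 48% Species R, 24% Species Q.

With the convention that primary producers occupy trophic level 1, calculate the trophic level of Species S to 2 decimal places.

Species R: 1 + (0.74×1 + 0.26×1) = 2
Species S: 1 + (0.28×1 + 0.48×2 + 0.24×1) = 2.48
Species T: 1 + 2 = 3
Species U: 1 + 3 = 4

2.48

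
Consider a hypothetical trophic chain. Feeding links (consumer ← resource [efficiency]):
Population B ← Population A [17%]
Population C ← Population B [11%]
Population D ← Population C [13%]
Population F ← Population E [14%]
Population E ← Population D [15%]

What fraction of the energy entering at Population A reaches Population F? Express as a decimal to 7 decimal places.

Product of link efficiencies: 0.17 × 0.11 × 0.13 × 0.15 × 0.14 = 0.000051051

0.0000511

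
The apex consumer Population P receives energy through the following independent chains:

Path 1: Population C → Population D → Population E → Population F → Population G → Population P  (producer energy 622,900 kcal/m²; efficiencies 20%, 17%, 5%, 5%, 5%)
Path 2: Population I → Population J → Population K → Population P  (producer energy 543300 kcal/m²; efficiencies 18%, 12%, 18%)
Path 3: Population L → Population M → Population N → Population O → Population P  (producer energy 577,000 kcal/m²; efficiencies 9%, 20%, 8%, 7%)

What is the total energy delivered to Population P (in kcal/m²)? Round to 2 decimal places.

2173.16 kcal/m²

Path 1: 622900 × 0.2 × 0.17 × 0.05 × 0.05 × 0.05 = 2.647325 kcal/m²
Path 2: 543300 × 0.18 × 0.12 × 0.18 = 2112.3504 kcal/m²
Path 3: 577000 × 0.09 × 0.2 × 0.08 × 0.07 = 58.1616 kcal/m²
Total at Population P: 2.647325 + 2112.3504 + 58.1616 = 2173.159325 kcal/m²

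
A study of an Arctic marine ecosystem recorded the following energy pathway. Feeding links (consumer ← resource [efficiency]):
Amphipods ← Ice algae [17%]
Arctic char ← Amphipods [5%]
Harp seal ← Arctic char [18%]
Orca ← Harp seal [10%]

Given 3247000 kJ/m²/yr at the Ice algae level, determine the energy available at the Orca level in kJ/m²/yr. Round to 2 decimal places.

Amphipods: 3247000 × 0.17 = 551990 kJ/m²/yr
Arctic char: 551990 × 0.05 = 27599.5 kJ/m²/yr
Harp seal: 27599.5 × 0.18 = 4967.91 kJ/m²/yr
Orca: 4967.91 × 0.1 = 496.791 kJ/m²/yr

496.79 kJ/m²/yr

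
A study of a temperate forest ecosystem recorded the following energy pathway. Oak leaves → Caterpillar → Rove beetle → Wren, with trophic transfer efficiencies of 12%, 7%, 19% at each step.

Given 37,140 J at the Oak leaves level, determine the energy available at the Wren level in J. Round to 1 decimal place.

59.3 J

Caterpillar: 37140 × 0.12 = 4456.8 J
Rove beetle: 4456.8 × 0.07 = 311.976 J
Wren: 311.976 × 0.19 = 59.27544 J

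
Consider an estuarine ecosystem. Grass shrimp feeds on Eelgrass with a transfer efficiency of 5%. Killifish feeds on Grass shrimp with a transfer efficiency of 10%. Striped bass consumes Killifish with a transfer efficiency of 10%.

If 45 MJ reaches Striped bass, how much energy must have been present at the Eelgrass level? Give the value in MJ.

90000 MJ

Cumulative transfer efficiency: 0.05 × 0.1 × 0.1 = 0.0005
Eelgrass energy = 45 / 0.0005 = 90000 MJ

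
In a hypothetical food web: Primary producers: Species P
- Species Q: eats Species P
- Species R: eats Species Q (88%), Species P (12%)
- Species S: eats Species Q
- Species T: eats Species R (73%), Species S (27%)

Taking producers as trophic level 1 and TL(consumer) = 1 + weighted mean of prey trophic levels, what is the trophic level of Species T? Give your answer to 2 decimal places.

3.91

Species Q: 1 + 1 = 2
Species R: 1 + (0.88×2 + 0.12×1) = 2.88
Species S: 1 + 2 = 3
Species T: 1 + (0.73×2.88 + 0.27×3) = 3.9124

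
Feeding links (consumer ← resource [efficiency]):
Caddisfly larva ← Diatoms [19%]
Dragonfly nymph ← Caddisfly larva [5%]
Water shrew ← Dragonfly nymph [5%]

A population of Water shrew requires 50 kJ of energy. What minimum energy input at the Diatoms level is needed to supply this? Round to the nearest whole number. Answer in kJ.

Cumulative transfer efficiency: 0.19 × 0.05 × 0.05 = 0.000475
Diatoms energy = 50 / 0.000475 = 105263 kJ

105263 kJ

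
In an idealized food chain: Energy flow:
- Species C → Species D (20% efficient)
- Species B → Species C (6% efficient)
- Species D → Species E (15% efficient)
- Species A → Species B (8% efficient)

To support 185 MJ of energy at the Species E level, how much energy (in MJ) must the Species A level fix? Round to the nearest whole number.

1284722 MJ

Cumulative transfer efficiency: 0.08 × 0.06 × 0.2 × 0.15 = 0.000144
Species A energy = 185 / 0.000144 = 1284722 MJ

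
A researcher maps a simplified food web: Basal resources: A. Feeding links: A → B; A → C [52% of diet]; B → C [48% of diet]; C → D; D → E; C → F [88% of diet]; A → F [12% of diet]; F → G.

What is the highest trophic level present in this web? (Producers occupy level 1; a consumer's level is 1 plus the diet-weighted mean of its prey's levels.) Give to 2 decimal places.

B: 1 + 1 = 2
C: 1 + (0.52×1 + 0.48×2) = 2.48
D: 1 + 2.48 = 3.48
E: 1 + 3.48 = 4.48
F: 1 + (0.88×2.48 + 0.12×1) = 3.3024
G: 1 + 3.3024 = 4.3024

4.48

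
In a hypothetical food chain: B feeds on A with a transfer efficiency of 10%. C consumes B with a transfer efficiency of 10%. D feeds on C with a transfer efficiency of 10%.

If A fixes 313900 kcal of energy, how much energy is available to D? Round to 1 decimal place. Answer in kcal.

B: 313900 × 0.1 = 31390 kcal
C: 31390 × 0.1 = 3139 kcal
D: 3139 × 0.1 = 313.9 kcal

313.9 kcal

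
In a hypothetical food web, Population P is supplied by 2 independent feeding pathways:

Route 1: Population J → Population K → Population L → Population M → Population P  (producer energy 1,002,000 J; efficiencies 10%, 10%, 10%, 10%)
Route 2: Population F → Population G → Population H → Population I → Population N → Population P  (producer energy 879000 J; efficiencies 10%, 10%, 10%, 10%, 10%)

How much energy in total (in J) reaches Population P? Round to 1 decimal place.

109.0 J

Route 1: 1002000 × 0.1 × 0.1 × 0.1 × 0.1 = 100.2 J
Route 2: 879000 × 0.1 × 0.1 × 0.1 × 0.1 × 0.1 = 8.79 J
Total at Population P: 100.2 + 8.79 = 108.99 J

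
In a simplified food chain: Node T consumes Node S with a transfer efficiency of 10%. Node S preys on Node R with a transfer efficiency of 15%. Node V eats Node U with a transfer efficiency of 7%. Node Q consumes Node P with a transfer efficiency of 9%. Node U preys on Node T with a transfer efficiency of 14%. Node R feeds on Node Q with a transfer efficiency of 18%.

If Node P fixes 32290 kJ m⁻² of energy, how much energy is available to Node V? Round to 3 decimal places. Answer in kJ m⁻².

Node Q: 32290 × 0.09 = 2906.1 kJ m⁻²
Node R: 2906.1 × 0.18 = 523.098 kJ m⁻²
Node S: 523.098 × 0.15 = 78.4647 kJ m⁻²
Node T: 78.4647 × 0.1 = 7.84647 kJ m⁻²
Node U: 7.84647 × 0.14 = 1.0985058 kJ m⁻²
Node V: 1.0985058 × 0.07 = 0.076895406 kJ m⁻²

0.077 kJ m⁻²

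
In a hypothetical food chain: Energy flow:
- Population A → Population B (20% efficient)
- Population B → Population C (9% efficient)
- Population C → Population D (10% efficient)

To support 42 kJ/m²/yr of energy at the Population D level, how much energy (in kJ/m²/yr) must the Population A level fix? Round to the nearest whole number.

Cumulative transfer efficiency: 0.2 × 0.09 × 0.1 = 0.0018
Population A energy = 42 / 0.0018 = 23333 kJ/m²/yr

23333 kJ/m²/yr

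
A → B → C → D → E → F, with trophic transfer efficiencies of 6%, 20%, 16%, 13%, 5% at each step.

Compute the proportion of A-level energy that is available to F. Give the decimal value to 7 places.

Product of link efficiencies: 0.06 × 0.2 × 0.16 × 0.13 × 0.05 = 0.00001248

0.0000125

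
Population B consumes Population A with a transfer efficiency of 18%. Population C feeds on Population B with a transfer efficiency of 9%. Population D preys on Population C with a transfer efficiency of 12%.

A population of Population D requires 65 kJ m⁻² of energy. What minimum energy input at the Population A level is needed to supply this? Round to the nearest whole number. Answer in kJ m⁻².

Cumulative transfer efficiency: 0.18 × 0.09 × 0.12 = 0.001944
Population A energy = 65 / 0.001944 = 33436 kJ m⁻²

33436 kJ m⁻²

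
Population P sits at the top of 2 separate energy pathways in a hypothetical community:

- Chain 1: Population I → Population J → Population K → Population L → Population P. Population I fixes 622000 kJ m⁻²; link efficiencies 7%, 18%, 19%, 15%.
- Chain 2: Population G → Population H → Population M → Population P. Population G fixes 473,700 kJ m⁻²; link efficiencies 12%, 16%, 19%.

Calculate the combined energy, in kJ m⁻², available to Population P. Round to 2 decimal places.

1951.42 kJ m⁻²

Chain 1: 622000 × 0.07 × 0.18 × 0.19 × 0.15 = 223.3602 kJ m⁻²
Chain 2: 473700 × 0.12 × 0.16 × 0.19 = 1728.0576 kJ m⁻²
Total at Population P: 223.3602 + 1728.0576 = 1951.4178 kJ m⁻²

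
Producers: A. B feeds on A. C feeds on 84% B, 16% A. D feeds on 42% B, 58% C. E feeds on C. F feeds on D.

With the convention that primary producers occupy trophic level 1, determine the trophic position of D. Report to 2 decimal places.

3.49

B: 1 + 1 = 2
C: 1 + (0.84×2 + 0.16×1) = 2.84
D: 1 + (0.42×2 + 0.58×2.84) = 3.4872
E: 1 + 2.84 = 3.84
F: 1 + 3.4872 = 4.4872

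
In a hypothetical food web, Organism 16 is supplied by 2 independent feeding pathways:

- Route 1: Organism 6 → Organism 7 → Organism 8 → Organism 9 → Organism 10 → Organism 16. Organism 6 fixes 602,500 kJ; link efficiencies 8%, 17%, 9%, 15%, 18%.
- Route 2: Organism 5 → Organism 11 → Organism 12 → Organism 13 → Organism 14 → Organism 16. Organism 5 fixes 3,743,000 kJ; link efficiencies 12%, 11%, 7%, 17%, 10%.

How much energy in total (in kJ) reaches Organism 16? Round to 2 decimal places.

Route 1: 602500 × 0.08 × 0.17 × 0.09 × 0.15 × 0.18 = 19.91142 kJ
Route 2: 3743000 × 0.12 × 0.11 × 0.07 × 0.17 × 0.1 = 58.795044 kJ
Total at Organism 16: 19.91142 + 58.795044 = 78.706464 kJ

78.71 kJ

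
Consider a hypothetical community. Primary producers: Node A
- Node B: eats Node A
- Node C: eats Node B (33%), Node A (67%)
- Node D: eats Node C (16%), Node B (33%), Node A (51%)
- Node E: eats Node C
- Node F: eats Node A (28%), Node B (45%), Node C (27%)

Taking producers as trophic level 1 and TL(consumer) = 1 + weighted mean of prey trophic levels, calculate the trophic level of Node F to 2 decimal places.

2.81

Node B: 1 + 1 = 2
Node C: 1 + (0.33×2 + 0.67×1) = 2.33
Node D: 1 + (0.16×2.33 + 0.33×2 + 0.51×1) = 2.5428
Node E: 1 + 2.33 = 3.33
Node F: 1 + (0.28×1 + 0.45×2 + 0.27×2.33) = 2.8091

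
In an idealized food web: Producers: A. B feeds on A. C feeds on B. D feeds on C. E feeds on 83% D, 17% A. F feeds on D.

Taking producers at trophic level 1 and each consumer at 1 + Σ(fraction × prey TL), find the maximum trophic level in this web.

B: 1 + 1 = 2
C: 1 + 2 = 3
D: 1 + 3 = 4
E: 1 + (0.83×4 + 0.17×1) = 4.49
F: 1 + 4 = 5

5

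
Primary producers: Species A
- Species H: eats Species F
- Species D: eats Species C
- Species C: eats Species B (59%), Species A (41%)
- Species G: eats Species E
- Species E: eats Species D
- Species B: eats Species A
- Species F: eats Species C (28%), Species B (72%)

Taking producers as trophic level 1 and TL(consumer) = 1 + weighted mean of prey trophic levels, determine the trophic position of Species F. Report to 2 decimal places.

Species B: 1 + 1 = 2
Species C: 1 + (0.59×2 + 0.41×1) = 2.59
Species D: 1 + 2.59 = 3.59
Species E: 1 + 3.59 = 4.59
Species F: 1 + (0.28×2.59 + 0.72×2) = 3.1652
Species G: 1 + 4.59 = 5.59
Species H: 1 + 3.1652 = 4.1652

3.17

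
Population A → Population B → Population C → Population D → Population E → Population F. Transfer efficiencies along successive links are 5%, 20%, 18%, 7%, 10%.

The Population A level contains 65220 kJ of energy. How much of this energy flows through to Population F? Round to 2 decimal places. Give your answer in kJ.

Population B: 65220 × 0.05 = 3261 kJ
Population C: 3261 × 0.2 = 652.2 kJ
Population D: 652.2 × 0.18 = 117.396 kJ
Population E: 117.396 × 0.07 = 8.21772 kJ
Population F: 8.21772 × 0.1 = 0.821772 kJ

0.82 kJ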